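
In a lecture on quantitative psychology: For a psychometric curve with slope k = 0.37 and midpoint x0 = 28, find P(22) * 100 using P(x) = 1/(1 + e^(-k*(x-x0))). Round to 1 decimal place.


P(x) = 1/(1 + e^(-0.37*(22 - 28)))
Exponent = -0.37 * -6 = 2.22
e^(2.22) = 9.207331
P = 1/(1 + 9.207331) = 0.097969
Percentage = 9.8


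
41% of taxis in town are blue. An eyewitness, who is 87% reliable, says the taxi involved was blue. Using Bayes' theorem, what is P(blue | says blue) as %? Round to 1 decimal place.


P(blue | says blue) = P(says blue | blue)*P(blue) / [P(says blue | blue)*P(blue) + P(says blue | not blue)*P(not blue)]
Numerator = 0.87 * 0.41 = 0.3567
False identification = 0.13 * 0.59 = 0.0767
P = 0.3567 / (0.3567 + 0.0767)
= 0.3567 / 0.4334
As percentage = 82.3


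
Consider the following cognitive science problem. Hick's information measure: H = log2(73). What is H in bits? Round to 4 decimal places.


H = log2(n)
H = log2(73)
= 6.1898


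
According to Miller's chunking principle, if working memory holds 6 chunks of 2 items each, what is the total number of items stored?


Total items = chunks * items_per_chunk
= 6 * 2
= 12


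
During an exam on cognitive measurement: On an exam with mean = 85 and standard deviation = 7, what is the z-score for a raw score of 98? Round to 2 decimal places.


z = (X - mu) / sigma
= (98 - 85) / 7
= 13 / 7
= 1.86


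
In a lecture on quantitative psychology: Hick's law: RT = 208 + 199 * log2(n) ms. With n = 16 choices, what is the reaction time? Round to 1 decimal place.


RT = 208 + 199 * log2(16)
log2(16) = 4.0
RT = 208 + 199 * 4.0
= 208 + 796.0
= 1004.0 ms


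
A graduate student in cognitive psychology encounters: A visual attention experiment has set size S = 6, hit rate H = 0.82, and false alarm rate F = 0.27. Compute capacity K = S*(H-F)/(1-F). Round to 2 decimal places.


K = S * (H - F) / (1 - F)
H - F = 0.55
1 - F = 0.73
K = 6 * 0.55 / 0.73
= 4.52


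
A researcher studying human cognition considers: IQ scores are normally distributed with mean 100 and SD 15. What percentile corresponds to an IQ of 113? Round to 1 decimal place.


z = (IQ - mean) / SD
z = (113 - 100) / 15 = 0.8667
Percentile = Phi(0.8667) * 100
Phi(0.8667) = 0.806947
= 80.7


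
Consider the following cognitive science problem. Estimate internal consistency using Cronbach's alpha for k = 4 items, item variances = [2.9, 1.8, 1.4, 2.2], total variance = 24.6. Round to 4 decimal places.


alpha = (k/(k-1)) * (1 - sum(s_i^2)/s_total^2)
sum(item variances) = 8.3
k/(k-1) = 4/3 = 1.333333
1 - 8.3/24.6 = 1 - 0.337398 = 0.662602
alpha = 1.333333 * 0.662602
= 0.8835


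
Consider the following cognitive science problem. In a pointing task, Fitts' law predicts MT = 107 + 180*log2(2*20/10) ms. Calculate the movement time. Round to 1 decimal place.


MT = 107 + 180 * log2(2*20/10)
2D/W = 4.0
log2(4.0) = 2.0
MT = 107 + 180 * 2.0
= 467.0 ms


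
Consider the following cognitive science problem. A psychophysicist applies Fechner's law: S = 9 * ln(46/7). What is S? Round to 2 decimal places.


S = 9 * ln(46/7)
I/I0 = 6.571429
ln(6.571429) = 1.8827
S = 9 * 1.8827
= 16.94


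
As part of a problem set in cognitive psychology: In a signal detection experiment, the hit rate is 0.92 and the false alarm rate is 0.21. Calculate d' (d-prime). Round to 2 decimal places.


d' = z(HR) - z(FAR)
z(0.92) = 1.4051
z(0.21) = -0.8064
d' = 1.4051 - -0.8064
= 2.21


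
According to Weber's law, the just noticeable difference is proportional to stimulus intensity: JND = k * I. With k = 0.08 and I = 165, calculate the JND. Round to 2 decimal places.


JND = k * I
JND = 0.08 * 165
= 13.20


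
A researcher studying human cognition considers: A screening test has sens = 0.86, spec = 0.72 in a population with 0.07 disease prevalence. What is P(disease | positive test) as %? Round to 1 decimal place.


PPV = (sens * prev) / (sens * prev + (1-spec) * (1-prev))
Numerator = 0.86 * 0.07 = 0.0602
P(positive and no disease) = (1 - spec) * (1 - prev) = (1 - 0.72) * (1 - 0.07) = 0.2604
Denominator = 0.0602 + 0.2604 = 0.3206
PPV = 0.0602 / 0.3206 = 0.187773
As percentage = 18.8


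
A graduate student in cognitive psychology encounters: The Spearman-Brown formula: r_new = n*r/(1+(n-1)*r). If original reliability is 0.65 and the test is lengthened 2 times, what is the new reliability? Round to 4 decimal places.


r_new = n*r / (1 + (n-1)*r)
Numerator = 2 * 0.65 = 1.3
Denominator = 1 + 1 * 0.65 = 1.65
r_new = 1.3 / 1.65
= 0.7879


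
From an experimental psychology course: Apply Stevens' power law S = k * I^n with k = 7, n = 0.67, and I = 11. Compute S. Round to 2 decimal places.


S = 7 * 11^0.67
11^0.67 = 4.9858
S = 7 * 4.9858
= 34.90


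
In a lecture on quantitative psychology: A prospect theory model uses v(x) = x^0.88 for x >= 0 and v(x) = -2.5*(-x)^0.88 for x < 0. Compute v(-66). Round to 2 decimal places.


Since x = -66 < 0, use v(x) = -lambda*(-x)^alpha
(-x) = 66
66^0.88 = 39.9207
v(-66) = -2.5 * 39.9207
= -99.80


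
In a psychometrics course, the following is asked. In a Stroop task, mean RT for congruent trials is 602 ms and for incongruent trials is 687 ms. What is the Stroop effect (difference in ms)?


Stroop effect = RT(incongruent) - RT(congruent)
= 687 - 602
= 85 ms


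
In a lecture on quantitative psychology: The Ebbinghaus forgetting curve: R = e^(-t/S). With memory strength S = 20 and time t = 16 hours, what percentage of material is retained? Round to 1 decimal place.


R = e^(-t/S)
-t/S = -16/20 = -0.8
R = e^(-0.8) = 0.449329
Percentage = 0.449329 * 100
= 44.9


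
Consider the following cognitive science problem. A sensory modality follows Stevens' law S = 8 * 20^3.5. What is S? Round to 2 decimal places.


S = 8 * 20^3.5
20^3.5 = 35777.0876
S = 8 * 35777.0876
= 286216.70


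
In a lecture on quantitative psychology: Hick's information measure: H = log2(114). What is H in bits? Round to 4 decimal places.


H = log2(n)
H = log2(114)
= 6.8329


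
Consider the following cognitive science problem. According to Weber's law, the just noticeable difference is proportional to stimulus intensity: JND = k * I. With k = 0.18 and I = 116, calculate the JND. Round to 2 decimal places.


JND = k * I
JND = 0.18 * 116
= 20.88


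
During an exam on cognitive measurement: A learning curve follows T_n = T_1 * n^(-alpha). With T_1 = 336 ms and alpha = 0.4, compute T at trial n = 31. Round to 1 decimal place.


T_n = 336 * 31^(-0.4)
31^(-0.4) = 0.253195
T_n = 336 * 0.253195
= 85.1 ms


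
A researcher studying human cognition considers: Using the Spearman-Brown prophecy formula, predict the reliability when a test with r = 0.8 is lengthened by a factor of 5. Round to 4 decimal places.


r_new = n*r / (1 + (n-1)*r)
Numerator = 5 * 0.8 = 4.0
Denominator = 1 + 4 * 0.8 = 4.2
r_new = 4.0 / 4.2
= 0.9524


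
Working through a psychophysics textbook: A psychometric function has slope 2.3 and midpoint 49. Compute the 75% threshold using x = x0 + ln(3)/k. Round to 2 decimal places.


At P = 0.75: 0.75 = 1/(1 + e^(-k*(x-x0)))
Solving: e^(-k*(x-x0)) = 1/3
x = x0 + ln(3)/k
ln(3) = 1.0986
x = 49 + 1.0986/2.3
= 49 + 0.4777
= 49.48


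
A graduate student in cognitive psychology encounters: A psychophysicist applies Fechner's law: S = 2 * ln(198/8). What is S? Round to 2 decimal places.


S = 2 * ln(198/8)
I/I0 = 24.75
ln(24.75) = 3.2088
S = 2 * 3.2088
= 6.42


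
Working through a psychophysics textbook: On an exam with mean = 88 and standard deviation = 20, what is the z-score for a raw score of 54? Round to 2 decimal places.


z = (X - mu) / sigma
= (54 - 88) / 20
= -34 / 20
= -1.70


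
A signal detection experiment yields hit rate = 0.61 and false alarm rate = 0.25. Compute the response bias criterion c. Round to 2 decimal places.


c = -0.5 * (z(HR) + z(FAR))
z(0.61) = 0.2793
z(0.25) = -0.6745
c = -0.5 * (0.2793 + -0.6745)
= -0.5 * -0.3952
= 0.20


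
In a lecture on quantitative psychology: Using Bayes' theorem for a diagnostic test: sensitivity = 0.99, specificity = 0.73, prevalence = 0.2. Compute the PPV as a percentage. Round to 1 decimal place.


PPV = (sens * prev) / (sens * prev + (1-spec) * (1-prev))
Numerator = 0.99 * 0.2 = 0.198
P(positive and no disease) = (1 - spec) * (1 - prev) = (1 - 0.73) * (1 - 0.2) = 0.216
Denominator = 0.198 + 0.216 = 0.414
PPV = 0.198 / 0.414 = 0.478261
As percentage = 47.8


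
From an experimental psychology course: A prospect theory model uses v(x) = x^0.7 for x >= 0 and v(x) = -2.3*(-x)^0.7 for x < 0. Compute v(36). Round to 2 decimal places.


Since x = 36 >= 0, use v(x) = x^0.7
36^0.7 = 12.286
v(36) = 12.29


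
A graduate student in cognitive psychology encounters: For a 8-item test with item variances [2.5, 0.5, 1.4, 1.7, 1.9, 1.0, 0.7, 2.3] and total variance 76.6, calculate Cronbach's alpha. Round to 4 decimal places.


alpha = (k/(k-1)) * (1 - sum(s_i^2)/s_total^2)
sum(item variances) = 12.0
k/(k-1) = 8/7 = 1.142857
1 - 12.0/76.6 = 1 - 0.156658 = 0.843342
alpha = 1.142857 * 0.843342
= 0.9638


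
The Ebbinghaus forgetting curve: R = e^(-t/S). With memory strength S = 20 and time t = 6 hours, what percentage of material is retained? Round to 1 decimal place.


R = e^(-t/S)
-t/S = -6/20 = -0.3
R = e^(-0.3) = 0.740818
Percentage = 0.740818 * 100
= 74.1


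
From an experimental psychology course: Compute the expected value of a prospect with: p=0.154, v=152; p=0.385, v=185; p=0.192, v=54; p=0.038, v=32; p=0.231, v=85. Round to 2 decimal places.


EU = sum(p_i * v_i)
0.154 * 152 = 23.408
0.385 * 185 = 71.225
0.192 * 54 = 10.368
0.038 * 32 = 1.216
0.231 * 85 = 19.635
EU = 23.408 + 71.225 + 10.368 + 1.216 + 19.635
= 125.85


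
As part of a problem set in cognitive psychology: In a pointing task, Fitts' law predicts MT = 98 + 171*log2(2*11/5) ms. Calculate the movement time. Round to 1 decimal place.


MT = 98 + 171 * log2(2*11/5)
2D/W = 4.4
log2(4.4) = 2.1375
MT = 98 + 171 * 2.1375
= 463.5 ms


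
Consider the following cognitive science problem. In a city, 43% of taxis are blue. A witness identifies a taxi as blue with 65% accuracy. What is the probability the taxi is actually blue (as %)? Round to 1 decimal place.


P(blue | says blue) = P(says blue | blue)*P(blue) / [P(says blue | blue)*P(blue) + P(says blue | not blue)*P(not blue)]
Numerator = 0.65 * 0.43 = 0.2795
False identification = 0.35 * 0.57 = 0.1995
P = 0.2795 / (0.2795 + 0.1995)
= 0.2795 / 0.479
As percentage = 58.4


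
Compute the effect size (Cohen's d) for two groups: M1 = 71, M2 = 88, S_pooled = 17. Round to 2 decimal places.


Cohen's d = (M1 - M2) / S_pooled
= (71 - 88) / 17
= -17 / 17
= -1.00


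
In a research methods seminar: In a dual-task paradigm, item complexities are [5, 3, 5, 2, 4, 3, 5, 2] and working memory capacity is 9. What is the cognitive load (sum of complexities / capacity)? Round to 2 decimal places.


Total complexity = 5 + 3 + 5 + 2 + 4 + 3 + 5 + 2 = 29
Load = total / capacity = 29 / 9
= 3.22


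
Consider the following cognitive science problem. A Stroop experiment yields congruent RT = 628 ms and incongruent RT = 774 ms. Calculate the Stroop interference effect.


Stroop effect = RT(incongruent) - RT(congruent)
= 774 - 628
= 146 ms


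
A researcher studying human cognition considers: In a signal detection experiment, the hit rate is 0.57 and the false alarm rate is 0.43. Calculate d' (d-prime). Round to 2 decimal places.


d' = z(HR) - z(FAR)
z(0.57) = 0.1764
z(0.43) = -0.1764
d' = 0.1764 - -0.1764
= 0.35


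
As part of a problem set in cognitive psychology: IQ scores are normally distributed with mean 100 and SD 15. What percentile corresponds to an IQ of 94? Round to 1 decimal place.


z = (IQ - mean) / SD
z = (94 - 100) / 15 = -0.4
Percentile = Phi(-0.4) * 100
Phi(-0.4) = 0.344578
= 34.5


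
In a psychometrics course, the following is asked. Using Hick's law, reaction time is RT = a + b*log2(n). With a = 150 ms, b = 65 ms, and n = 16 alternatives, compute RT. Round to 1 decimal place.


RT = 150 + 65 * log2(16)
log2(16) = 4.0
RT = 150 + 65 * 4.0
= 150 + 260.0
= 410.0 ms


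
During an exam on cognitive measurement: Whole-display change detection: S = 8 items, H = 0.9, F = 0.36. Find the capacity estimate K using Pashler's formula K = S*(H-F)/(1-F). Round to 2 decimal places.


K = S * (H - F) / (1 - F)
H - F = 0.54
1 - F = 0.64
K = 8 * 0.54 / 0.64
= 6.75


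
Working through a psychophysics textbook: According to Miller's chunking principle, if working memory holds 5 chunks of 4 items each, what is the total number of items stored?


Total items = chunks * items_per_chunk
= 5 * 4
= 20


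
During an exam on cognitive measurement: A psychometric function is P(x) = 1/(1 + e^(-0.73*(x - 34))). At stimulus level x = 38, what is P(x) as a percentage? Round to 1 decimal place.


P(x) = 1/(1 + e^(-0.73*(38 - 34)))
Exponent = -0.73 * 4 = -2.92
e^(-2.92) = 0.053934
P = 1/(1 + 0.053934) = 0.948826
Percentage = 94.9


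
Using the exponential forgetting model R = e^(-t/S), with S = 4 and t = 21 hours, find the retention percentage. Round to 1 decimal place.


R = e^(-t/S)
-t/S = -21/4 = -5.25
R = e^(-5.25) = 0.005248
Percentage = 0.005248 * 100
= 0.5


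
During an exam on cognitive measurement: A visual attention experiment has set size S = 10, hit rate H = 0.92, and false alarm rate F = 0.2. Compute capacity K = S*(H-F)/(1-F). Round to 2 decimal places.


K = S * (H - F) / (1 - F)
H - F = 0.72
1 - F = 0.8
K = 10 * 0.72 / 0.8
= 9.00


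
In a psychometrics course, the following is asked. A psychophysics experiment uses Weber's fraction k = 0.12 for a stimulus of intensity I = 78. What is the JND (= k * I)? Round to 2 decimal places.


JND = k * I
JND = 0.12 * 78
= 9.36


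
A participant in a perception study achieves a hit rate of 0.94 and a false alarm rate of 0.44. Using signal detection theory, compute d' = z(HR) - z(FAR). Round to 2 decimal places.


d' = z(HR) - z(FAR)
z(0.94) = 1.5548
z(0.44) = -0.151
d' = 1.5548 - -0.151
= 1.71


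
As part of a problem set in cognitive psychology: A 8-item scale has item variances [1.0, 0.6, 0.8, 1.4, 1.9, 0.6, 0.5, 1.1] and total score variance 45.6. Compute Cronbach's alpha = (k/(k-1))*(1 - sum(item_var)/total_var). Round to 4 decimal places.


alpha = (k/(k-1)) * (1 - sum(s_i^2)/s_total^2)
sum(item variances) = 7.9
k/(k-1) = 8/7 = 1.142857
1 - 7.9/45.6 = 1 - 0.173246 = 0.826754
alpha = 1.142857 * 0.826754
= 0.9449


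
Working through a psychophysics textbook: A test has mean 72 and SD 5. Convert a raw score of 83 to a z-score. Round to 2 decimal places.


z = (X - mu) / sigma
= (83 - 72) / 5
= 11 / 5
= 2.20


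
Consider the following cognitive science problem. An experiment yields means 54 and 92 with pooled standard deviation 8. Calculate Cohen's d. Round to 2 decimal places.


Cohen's d = (M1 - M2) / S_pooled
= (54 - 92) / 8
= -38 / 8
= -4.75


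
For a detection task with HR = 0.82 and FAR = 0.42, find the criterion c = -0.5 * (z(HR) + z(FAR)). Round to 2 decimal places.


c = -0.5 * (z(HR) + z(FAR))
z(0.82) = 0.9154
z(0.42) = -0.2019
c = -0.5 * (0.9154 + -0.2019)
= -0.5 * 0.7135
= -0.36


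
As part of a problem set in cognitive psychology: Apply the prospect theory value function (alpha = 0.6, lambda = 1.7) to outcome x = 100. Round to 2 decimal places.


Since x = 100 >= 0, use v(x) = x^0.6
100^0.6 = 15.8489
v(100) = 15.85


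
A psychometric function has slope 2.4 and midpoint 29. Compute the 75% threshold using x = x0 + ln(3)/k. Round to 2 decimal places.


At P = 0.75: 0.75 = 1/(1 + e^(-k*(x-x0)))
Solving: e^(-k*(x-x0)) = 1/3
x = x0 + ln(3)/k
ln(3) = 1.0986
x = 29 + 1.0986/2.4
= 29 + 0.4578
= 29.46


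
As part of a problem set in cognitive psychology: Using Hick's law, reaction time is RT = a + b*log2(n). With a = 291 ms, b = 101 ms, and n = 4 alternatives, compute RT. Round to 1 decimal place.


RT = 291 + 101 * log2(4)
log2(4) = 2.0
RT = 291 + 101 * 2.0
= 291 + 202.0
= 493.0 ms


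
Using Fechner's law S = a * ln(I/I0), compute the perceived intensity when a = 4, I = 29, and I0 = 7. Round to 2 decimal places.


S = 4 * ln(29/7)
I/I0 = 4.142857
ln(4.142857) = 1.4214
S = 4 * 1.4214
= 5.69


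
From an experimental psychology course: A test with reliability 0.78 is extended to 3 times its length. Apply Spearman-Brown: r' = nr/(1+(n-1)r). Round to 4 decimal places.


r_new = n*r / (1 + (n-1)*r)
Numerator = 3 * 0.78 = 2.34
Denominator = 1 + 2 * 0.78 = 2.56
r_new = 2.34 / 2.56
= 0.9141


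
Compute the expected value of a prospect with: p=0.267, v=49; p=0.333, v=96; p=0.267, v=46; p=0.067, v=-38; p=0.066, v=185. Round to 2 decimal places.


EU = sum(p_i * v_i)
0.267 * 49 = 13.083
0.333 * 96 = 31.968
0.267 * 46 = 12.282
0.067 * -38 = -2.546
0.066 * 185 = 12.21
EU = 13.083 + 31.968 + 12.282 + -2.546 + 12.21
= 67.00


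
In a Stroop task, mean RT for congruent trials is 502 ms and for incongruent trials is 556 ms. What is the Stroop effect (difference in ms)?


Stroop effect = RT(incongruent) - RT(congruent)
= 556 - 502
= 54 ms


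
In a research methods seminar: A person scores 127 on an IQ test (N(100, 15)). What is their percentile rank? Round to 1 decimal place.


z = (IQ - mean) / SD
z = (127 - 100) / 15 = 1.8
Percentile = Phi(1.8) * 100
Phi(1.8) = 0.96407
= 96.4


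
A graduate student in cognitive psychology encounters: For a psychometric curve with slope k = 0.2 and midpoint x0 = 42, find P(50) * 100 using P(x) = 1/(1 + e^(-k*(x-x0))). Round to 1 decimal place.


P(x) = 1/(1 + e^(-0.2*(50 - 42)))
Exponent = -0.2 * 8 = -1.6
e^(-1.6) = 0.201897
P = 1/(1 + 0.201897) = 0.832018
Percentage = 83.2


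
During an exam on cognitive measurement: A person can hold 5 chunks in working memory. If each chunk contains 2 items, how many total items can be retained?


Total items = chunks * items_per_chunk
= 5 * 2
= 10


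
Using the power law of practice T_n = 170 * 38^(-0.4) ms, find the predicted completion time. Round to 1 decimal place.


T_n = 170 * 38^(-0.4)
38^(-0.4) = 0.233392
T_n = 170 * 0.233392
= 39.7 ms


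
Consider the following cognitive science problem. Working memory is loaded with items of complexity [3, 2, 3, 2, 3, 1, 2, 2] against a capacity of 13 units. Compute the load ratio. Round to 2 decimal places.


Total complexity = 3 + 2 + 3 + 2 + 3 + 1 + 2 + 2 = 18
Load = total / capacity = 18 / 13
= 1.38


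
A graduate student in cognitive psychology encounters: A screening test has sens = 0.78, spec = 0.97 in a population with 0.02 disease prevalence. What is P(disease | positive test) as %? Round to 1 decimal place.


PPV = (sens * prev) / (sens * prev + (1-spec) * (1-prev))
Numerator = 0.78 * 0.02 = 0.0156
P(positive and no disease) = (1 - spec) * (1 - prev) = (1 - 0.97) * (1 - 0.02) = 0.0294
Denominator = 0.0156 + 0.0294 = 0.045
PPV = 0.0156 / 0.045 = 0.346667
As percentage = 34.7


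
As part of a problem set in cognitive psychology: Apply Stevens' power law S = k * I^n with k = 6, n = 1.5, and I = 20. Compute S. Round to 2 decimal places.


S = 6 * 20^1.5
20^1.5 = 89.4427
S = 6 * 89.4427
= 536.66


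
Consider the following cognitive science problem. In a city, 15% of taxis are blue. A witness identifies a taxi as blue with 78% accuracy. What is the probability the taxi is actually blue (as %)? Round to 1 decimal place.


P(blue | says blue) = P(says blue | blue)*P(blue) / [P(says blue | blue)*P(blue) + P(says blue | not blue)*P(not blue)]
Numerator = 0.78 * 0.15 = 0.117
False identification = 0.22 * 0.85 = 0.187
P = 0.117 / (0.117 + 0.187)
= 0.117 / 0.304
As percentage = 38.5


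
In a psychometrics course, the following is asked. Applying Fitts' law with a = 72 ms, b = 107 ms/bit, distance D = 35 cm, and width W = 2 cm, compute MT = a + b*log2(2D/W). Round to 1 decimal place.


MT = 72 + 107 * log2(2*35/2)
2D/W = 35.0
log2(35.0) = 5.1293
MT = 72 + 107 * 5.1293
= 620.8 ms


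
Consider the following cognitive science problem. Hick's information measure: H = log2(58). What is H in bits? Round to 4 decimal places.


H = log2(n)
H = log2(58)
= 5.8580


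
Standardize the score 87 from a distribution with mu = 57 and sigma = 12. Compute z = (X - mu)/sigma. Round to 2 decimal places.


z = (X - mu) / sigma
= (87 - 57) / 12
= 30 / 12
= 2.50


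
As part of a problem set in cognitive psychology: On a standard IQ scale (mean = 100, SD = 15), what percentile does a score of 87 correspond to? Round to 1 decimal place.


z = (IQ - mean) / SD
z = (87 - 100) / 15 = -0.8667
Percentile = Phi(-0.8667) * 100
Phi(-0.8667) = 0.193053
= 19.3


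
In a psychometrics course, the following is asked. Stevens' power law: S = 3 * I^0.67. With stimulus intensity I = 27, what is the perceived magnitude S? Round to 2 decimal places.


S = 3 * 27^0.67
27^0.67 = 9.0994
S = 3 * 9.0994
= 27.30


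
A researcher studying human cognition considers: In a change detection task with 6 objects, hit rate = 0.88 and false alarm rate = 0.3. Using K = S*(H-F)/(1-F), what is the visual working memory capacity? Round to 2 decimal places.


K = S * (H - F) / (1 - F)
H - F = 0.58
1 - F = 0.7
K = 6 * 0.58 / 0.7
= 4.97


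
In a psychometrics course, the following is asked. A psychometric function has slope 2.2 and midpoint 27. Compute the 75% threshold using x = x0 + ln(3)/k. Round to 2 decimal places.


At P = 0.75: 0.75 = 1/(1 + e^(-k*(x-x0)))
Solving: e^(-k*(x-x0)) = 1/3
x = x0 + ln(3)/k
ln(3) = 1.0986
x = 27 + 1.0986/2.2
= 27 + 0.4994
= 27.50


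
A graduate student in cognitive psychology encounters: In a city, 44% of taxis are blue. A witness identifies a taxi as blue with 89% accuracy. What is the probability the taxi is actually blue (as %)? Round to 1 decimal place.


P(blue | says blue) = P(says blue | blue)*P(blue) / [P(says blue | blue)*P(blue) + P(says blue | not blue)*P(not blue)]
Numerator = 0.89 * 0.44 = 0.3916
False identification = 0.11 * 0.56 = 0.0616
P = 0.3916 / (0.3916 + 0.0616)
= 0.3916 / 0.4532
As percentage = 86.4


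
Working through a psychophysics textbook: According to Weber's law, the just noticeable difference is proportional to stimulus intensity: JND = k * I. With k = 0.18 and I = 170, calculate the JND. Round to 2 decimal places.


JND = k * I
JND = 0.18 * 170
= 30.60


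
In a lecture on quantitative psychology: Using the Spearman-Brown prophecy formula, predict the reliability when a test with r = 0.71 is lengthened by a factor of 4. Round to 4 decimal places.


r_new = n*r / (1 + (n-1)*r)
Numerator = 4 * 0.71 = 2.84
Denominator = 1 + 3 * 0.71 = 3.13
r_new = 2.84 / 3.13
= 0.9073


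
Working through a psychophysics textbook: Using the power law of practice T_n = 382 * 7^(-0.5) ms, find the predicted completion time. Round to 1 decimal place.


T_n = 382 * 7^(-0.5)
7^(-0.5) = 0.377964
T_n = 382 * 0.377964
= 144.4 ms


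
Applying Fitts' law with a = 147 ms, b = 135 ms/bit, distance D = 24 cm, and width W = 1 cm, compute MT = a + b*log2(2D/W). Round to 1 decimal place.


MT = 147 + 135 * log2(2*24/1)
2D/W = 48.0
log2(48.0) = 5.585
MT = 147 + 135 * 5.585
= 901.0 ms


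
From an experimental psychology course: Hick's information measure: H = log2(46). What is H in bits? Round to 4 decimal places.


H = log2(n)
H = log2(46)
= 5.5236


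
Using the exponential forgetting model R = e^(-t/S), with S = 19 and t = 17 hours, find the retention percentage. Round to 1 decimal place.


R = e^(-t/S)
-t/S = -17/19 = -0.894737
R = e^(-0.894737) = 0.408715
Percentage = 0.408715 * 100
= 40.9


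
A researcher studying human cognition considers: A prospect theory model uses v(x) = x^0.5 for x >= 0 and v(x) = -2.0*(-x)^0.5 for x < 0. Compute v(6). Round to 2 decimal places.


Since x = 6 >= 0, use v(x) = x^0.5
6^0.5 = 2.4495
v(6) = 2.45


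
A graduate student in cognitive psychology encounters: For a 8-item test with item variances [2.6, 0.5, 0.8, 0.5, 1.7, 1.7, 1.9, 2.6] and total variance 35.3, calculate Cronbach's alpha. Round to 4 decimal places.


alpha = (k/(k-1)) * (1 - sum(s_i^2)/s_total^2)
sum(item variances) = 12.3
k/(k-1) = 8/7 = 1.142857
1 - 12.3/35.3 = 1 - 0.348442 = 0.651558
alpha = 1.142857 * 0.651558
= 0.7446


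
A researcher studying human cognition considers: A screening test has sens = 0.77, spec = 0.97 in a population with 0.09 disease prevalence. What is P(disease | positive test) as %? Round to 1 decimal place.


PPV = (sens * prev) / (sens * prev + (1-spec) * (1-prev))
Numerator = 0.77 * 0.09 = 0.0693
P(positive and no disease) = (1 - spec) * (1 - prev) = (1 - 0.97) * (1 - 0.09) = 0.0273
Denominator = 0.0693 + 0.0273 = 0.0966
PPV = 0.0693 / 0.0966 = 0.717391
As percentage = 71.7


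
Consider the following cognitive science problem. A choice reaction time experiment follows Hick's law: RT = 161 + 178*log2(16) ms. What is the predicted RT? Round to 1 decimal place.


RT = 161 + 178 * log2(16)
log2(16) = 4.0
RT = 161 + 178 * 4.0
= 161 + 712.0
= 873.0 ms


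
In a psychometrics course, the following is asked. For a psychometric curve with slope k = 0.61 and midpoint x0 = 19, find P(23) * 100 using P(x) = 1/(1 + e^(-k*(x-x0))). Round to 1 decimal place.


P(x) = 1/(1 + e^(-0.61*(23 - 19)))
Exponent = -0.61 * 4 = -2.44
e^(-2.44) = 0.087161
P = 1/(1 + 0.087161) = 0.919827
Percentage = 92.0


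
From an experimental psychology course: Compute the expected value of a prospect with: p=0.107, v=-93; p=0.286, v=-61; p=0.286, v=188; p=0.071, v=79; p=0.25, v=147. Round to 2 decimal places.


EU = sum(p_i * v_i)
0.107 * -93 = -9.951
0.286 * -61 = -17.446
0.286 * 188 = 53.768
0.071 * 79 = 5.609
0.25 * 147 = 36.75
EU = -9.951 + -17.446 + 53.768 + 5.609 + 36.75
= 68.73


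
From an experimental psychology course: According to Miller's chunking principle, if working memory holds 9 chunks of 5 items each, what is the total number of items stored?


Total items = chunks * items_per_chunk
= 9 * 5
= 45


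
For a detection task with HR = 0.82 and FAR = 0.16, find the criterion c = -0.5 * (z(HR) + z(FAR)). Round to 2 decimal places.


c = -0.5 * (z(HR) + z(FAR))
z(0.82) = 0.9154
z(0.16) = -0.9945
c = -0.5 * (0.9154 + -0.9945)
= -0.5 * -0.0791
= 0.04


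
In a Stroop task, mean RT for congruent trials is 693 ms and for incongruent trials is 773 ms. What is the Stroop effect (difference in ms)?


Stroop effect = RT(incongruent) - RT(congruent)
= 773 - 693
= 80 ms


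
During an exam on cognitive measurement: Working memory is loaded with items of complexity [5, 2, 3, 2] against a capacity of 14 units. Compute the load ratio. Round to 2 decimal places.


Total complexity = 5 + 2 + 3 + 2 = 12
Load = total / capacity = 12 / 14
= 0.86


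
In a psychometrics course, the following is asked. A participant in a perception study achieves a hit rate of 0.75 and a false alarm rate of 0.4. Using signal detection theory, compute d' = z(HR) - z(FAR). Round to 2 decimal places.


d' = z(HR) - z(FAR)
z(0.75) = 0.6745
z(0.4) = -0.2533
d' = 0.6745 - -0.2533
= 0.93


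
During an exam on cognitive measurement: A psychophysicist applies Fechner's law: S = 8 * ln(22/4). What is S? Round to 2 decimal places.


S = 8 * ln(22/4)
I/I0 = 5.5
ln(5.5) = 1.7047
S = 8 * 1.7047
= 13.64


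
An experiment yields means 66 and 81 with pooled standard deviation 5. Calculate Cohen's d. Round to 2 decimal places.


Cohen's d = (M1 - M2) / S_pooled
= (66 - 81) / 5
= -15 / 5
= -3.00


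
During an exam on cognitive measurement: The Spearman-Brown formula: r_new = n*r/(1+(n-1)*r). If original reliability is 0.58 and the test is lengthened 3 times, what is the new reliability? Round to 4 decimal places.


r_new = n*r / (1 + (n-1)*r)
Numerator = 3 * 0.58 = 1.74
Denominator = 1 + 2 * 0.58 = 2.16
r_new = 1.74 / 2.16
= 0.8056


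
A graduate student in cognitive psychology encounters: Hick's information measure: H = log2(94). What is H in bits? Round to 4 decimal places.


H = log2(n)
H = log2(94)
= 6.5546


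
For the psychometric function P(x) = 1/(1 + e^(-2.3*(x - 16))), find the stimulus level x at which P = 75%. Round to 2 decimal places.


At P = 0.75: 0.75 = 1/(1 + e^(-k*(x-x0)))
Solving: e^(-k*(x-x0)) = 1/3
x = x0 + ln(3)/k
ln(3) = 1.0986
x = 16 + 1.0986/2.3
= 16 + 0.4777
= 16.48


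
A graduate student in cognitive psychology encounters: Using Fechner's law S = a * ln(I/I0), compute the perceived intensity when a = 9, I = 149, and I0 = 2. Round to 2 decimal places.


S = 9 * ln(149/2)
I/I0 = 74.5
ln(74.5) = 4.3108
S = 9 * 4.3108
= 38.80


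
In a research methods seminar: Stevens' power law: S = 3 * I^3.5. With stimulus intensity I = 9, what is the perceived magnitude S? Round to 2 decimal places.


S = 3 * 9^3.5
9^3.5 = 2187.0
S = 3 * 2187.0
= 6561.00


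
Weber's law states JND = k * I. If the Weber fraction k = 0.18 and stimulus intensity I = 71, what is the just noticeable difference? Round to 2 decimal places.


JND = k * I
JND = 0.18 * 71
= 12.78


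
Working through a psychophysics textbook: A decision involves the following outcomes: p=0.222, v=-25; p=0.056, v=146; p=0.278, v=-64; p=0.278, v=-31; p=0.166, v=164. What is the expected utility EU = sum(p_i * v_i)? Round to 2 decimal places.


EU = sum(p_i * v_i)
0.222 * -25 = -5.55
0.056 * 146 = 8.176
0.278 * -64 = -17.792
0.278 * -31 = -8.618
0.166 * 164 = 27.224
EU = -5.55 + 8.176 + -17.792 + -8.618 + 27.224
= 3.44


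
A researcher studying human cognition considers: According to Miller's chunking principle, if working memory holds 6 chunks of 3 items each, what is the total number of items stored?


Total items = chunks * items_per_chunk
= 6 * 3
= 18


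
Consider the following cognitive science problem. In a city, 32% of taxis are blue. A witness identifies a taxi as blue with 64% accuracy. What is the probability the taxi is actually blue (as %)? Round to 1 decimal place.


P(blue | says blue) = P(says blue | blue)*P(blue) / [P(says blue | blue)*P(blue) + P(says blue | not blue)*P(not blue)]
Numerator = 0.64 * 0.32 = 0.2048
False identification = 0.36 * 0.68 = 0.2448
P = 0.2048 / (0.2048 + 0.2448)
= 0.2048 / 0.4496
As percentage = 45.6


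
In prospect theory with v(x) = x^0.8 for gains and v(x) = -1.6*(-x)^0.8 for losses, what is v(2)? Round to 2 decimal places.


Since x = 2 >= 0, use v(x) = x^0.8
2^0.8 = 1.7411
v(2) = 1.74


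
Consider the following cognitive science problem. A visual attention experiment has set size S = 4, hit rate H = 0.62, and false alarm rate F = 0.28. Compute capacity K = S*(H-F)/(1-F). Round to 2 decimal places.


K = S * (H - F) / (1 - F)
H - F = 0.34
1 - F = 0.72
K = 4 * 0.34 / 0.72
= 1.89


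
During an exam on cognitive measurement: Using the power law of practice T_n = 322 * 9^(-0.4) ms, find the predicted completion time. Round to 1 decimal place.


T_n = 322 * 9^(-0.4)
9^(-0.4) = 0.415244
T_n = 322 * 0.415244
= 133.7 ms


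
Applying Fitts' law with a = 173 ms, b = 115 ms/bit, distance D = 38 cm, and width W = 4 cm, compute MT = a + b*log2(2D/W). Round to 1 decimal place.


MT = 173 + 115 * log2(2*38/4)
2D/W = 19.0
log2(19.0) = 4.2479
MT = 173 + 115 * 4.2479
= 661.5 ms


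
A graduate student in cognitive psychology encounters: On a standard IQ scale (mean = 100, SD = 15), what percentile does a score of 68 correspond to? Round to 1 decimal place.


z = (IQ - mean) / SD
z = (68 - 100) / 15 = -2.1333
Percentile = Phi(-2.1333) * 100
Phi(-2.1333) = 0.01645
= 1.6


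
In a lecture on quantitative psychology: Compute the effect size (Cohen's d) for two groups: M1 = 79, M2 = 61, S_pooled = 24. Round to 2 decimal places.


Cohen's d = (M1 - M2) / S_pooled
= (79 - 61) / 24
= 18 / 24
= 0.75


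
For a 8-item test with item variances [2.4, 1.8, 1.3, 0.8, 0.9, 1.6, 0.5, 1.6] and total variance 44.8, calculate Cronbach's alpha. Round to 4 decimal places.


alpha = (k/(k-1)) * (1 - sum(s_i^2)/s_total^2)
sum(item variances) = 10.9
k/(k-1) = 8/7 = 1.142857
1 - 10.9/44.8 = 1 - 0.243304 = 0.756696
alpha = 1.142857 * 0.756696
= 0.8648


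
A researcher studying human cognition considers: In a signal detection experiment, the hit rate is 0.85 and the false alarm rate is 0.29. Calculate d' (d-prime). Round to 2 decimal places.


d' = z(HR) - z(FAR)
z(0.85) = 1.0364
z(0.29) = -0.5534
d' = 1.0364 - -0.5534
= 1.59


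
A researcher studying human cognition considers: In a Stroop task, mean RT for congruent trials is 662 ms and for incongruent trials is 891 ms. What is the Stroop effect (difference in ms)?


Stroop effect = RT(incongruent) - RT(congruent)
= 891 - 662
= 229 ms


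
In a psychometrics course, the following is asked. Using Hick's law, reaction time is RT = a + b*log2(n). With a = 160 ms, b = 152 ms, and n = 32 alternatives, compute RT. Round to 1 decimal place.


RT = 160 + 152 * log2(32)
log2(32) = 5.0
RT = 160 + 152 * 5.0
= 160 + 760.0
= 920.0 ms


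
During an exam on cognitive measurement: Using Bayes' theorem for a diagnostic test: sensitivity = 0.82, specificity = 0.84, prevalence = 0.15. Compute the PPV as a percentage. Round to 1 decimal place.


PPV = (sens * prev) / (sens * prev + (1-spec) * (1-prev))
Numerator = 0.82 * 0.15 = 0.123
P(positive and no disease) = (1 - spec) * (1 - prev) = (1 - 0.84) * (1 - 0.15) = 0.136
Denominator = 0.123 + 0.136 = 0.259
PPV = 0.123 / 0.259 = 0.474903
As percentage = 47.5


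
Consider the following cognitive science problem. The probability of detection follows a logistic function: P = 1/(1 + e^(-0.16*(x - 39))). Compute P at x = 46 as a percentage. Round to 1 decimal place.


P(x) = 1/(1 + e^(-0.16*(46 - 39)))
Exponent = -0.16 * 7 = -1.12
e^(-1.12) = 0.32628
P = 1/(1 + 0.32628) = 0.753989
Percentage = 75.4


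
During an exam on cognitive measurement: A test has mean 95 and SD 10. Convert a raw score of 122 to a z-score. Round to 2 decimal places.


z = (X - mu) / sigma
= (122 - 95) / 10
= 27 / 10
= 2.70


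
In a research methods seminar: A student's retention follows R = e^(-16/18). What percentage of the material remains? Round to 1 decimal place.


R = e^(-t/S)
-t/S = -16/18 = -0.888889
R = e^(-0.888889) = 0.411112
Percentage = 0.411112 * 100
= 41.1


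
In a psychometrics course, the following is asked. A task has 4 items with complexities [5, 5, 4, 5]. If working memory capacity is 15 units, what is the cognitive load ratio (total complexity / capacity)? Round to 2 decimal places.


Total complexity = 5 + 5 + 4 + 5 = 19
Load = total / capacity = 19 / 15
= 1.27


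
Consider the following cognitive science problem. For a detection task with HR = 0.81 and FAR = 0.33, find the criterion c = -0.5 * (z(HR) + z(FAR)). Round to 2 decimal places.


c = -0.5 * (z(HR) + z(FAR))
z(0.81) = 0.8779
z(0.33) = -0.4399
c = -0.5 * (0.8779 + -0.4399)
= -0.5 * 0.438
= -0.22


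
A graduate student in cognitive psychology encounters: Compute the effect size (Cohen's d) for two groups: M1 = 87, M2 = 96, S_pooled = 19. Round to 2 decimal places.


Cohen's d = (M1 - M2) / S_pooled
= (87 - 96) / 19
= -9 / 19
= -0.47


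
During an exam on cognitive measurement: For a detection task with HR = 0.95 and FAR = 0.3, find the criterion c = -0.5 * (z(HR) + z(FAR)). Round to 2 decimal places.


c = -0.5 * (z(HR) + z(FAR))
z(0.95) = 1.6449
z(0.3) = -0.5244
c = -0.5 * (1.6449 + -0.5244)
= -0.5 * 1.1205
= -0.56


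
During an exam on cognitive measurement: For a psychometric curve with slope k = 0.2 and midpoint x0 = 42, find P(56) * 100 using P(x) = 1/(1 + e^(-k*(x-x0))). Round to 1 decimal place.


P(x) = 1/(1 + e^(-0.2*(56 - 42)))
Exponent = -0.2 * 14 = -2.8
e^(-2.8) = 0.06081
P = 1/(1 + 0.06081) = 0.942676
Percentage = 94.3


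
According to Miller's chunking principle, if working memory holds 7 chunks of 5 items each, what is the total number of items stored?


Total items = chunks * items_per_chunk
= 7 * 5
= 35


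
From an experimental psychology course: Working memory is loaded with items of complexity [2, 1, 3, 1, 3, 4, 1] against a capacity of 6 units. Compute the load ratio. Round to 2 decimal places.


Total complexity = 2 + 1 + 3 + 1 + 3 + 4 + 1 = 15
Load = total / capacity = 15 / 6
= 2.50


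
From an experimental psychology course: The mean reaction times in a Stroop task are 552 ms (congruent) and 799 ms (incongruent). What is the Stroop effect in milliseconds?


Stroop effect = RT(incongruent) - RT(congruent)
= 799 - 552
= 247 ms


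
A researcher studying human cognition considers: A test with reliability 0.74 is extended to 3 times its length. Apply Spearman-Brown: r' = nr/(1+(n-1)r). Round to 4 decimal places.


r_new = n*r / (1 + (n-1)*r)
Numerator = 3 * 0.74 = 2.22
Denominator = 1 + 2 * 0.74 = 2.48
r_new = 2.22 / 2.48
= 0.8952


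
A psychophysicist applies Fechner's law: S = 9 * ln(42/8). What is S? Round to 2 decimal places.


S = 9 * ln(42/8)
I/I0 = 5.25
ln(5.25) = 1.6582
S = 9 * 1.6582
= 14.92


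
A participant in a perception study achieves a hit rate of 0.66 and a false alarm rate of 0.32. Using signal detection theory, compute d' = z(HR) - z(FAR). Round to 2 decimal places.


d' = z(HR) - z(FAR)
z(0.66) = 0.4125
z(0.32) = -0.4677
d' = 0.4125 - -0.4677
= 0.88


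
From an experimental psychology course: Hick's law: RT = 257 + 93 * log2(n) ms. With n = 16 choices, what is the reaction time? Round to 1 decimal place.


RT = 257 + 93 * log2(16)
log2(16) = 4.0
RT = 257 + 93 * 4.0
= 257 + 372.0
= 629.0 ms


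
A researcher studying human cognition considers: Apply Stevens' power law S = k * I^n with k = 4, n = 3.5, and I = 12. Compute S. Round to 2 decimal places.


S = 4 * 12^3.5
12^3.5 = 5985.9676
S = 4 * 5985.9676
= 23943.87


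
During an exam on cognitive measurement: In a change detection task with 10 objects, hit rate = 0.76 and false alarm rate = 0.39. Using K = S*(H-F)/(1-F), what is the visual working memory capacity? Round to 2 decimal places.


K = S * (H - F) / (1 - F)
H - F = 0.37
1 - F = 0.61
K = 10 * 0.37 / 0.61
= 6.07


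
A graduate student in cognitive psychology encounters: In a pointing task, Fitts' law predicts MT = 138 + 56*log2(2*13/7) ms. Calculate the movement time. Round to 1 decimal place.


MT = 138 + 56 * log2(2*13/7)
2D/W = 3.714286
log2(3.714286) = 1.8931
MT = 138 + 56 * 1.8931
= 244.0 ms


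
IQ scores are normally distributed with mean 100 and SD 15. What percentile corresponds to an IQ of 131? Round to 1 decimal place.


z = (IQ - mean) / SD
z = (131 - 100) / 15 = 2.0667
Percentile = Phi(2.0667) * 100
Phi(2.0667) = 0.980619
= 98.1


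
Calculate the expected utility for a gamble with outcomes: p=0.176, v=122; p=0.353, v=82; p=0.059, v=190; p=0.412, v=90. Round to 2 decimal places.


EU = sum(p_i * v_i)
0.176 * 122 = 21.472
0.353 * 82 = 28.946
0.059 * 190 = 11.21
0.412 * 90 = 37.08
EU = 21.472 + 28.946 + 11.21 + 37.08
= 98.71


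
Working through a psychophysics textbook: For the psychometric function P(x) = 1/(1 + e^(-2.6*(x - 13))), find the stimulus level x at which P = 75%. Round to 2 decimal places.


At P = 0.75: 0.75 = 1/(1 + e^(-k*(x-x0)))
Solving: e^(-k*(x-x0)) = 1/3
x = x0 + ln(3)/k
ln(3) = 1.0986
x = 13 + 1.0986/2.6
= 13 + 0.4225
= 13.42


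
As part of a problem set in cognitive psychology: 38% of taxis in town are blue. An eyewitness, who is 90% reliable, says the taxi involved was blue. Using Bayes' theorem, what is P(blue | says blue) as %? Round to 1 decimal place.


P(blue | says blue) = P(says blue | blue)*P(blue) / [P(says blue | blue)*P(blue) + P(says blue | not blue)*P(not blue)]
Numerator = 0.9 * 0.38 = 0.342
False identification = 0.1 * 0.62 = 0.062
P = 0.342 / (0.342 + 0.062)
= 0.342 / 0.404
As percentage = 84.7


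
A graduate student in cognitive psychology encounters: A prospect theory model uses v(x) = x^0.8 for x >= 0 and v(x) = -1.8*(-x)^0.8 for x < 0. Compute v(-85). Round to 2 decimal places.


Since x = -85 < 0, use v(x) = -lambda*(-x)^alpha
(-x) = 85
85^0.8 = 34.9571
v(-85) = -1.8 * 34.9571
= -62.92
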